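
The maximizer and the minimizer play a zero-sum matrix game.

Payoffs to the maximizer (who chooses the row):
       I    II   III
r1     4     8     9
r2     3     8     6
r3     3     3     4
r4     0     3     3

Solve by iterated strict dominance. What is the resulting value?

4

Row r4 is strictly dominated by row r1 (4>0, 8>3, 9>3); eliminate r4.
Row r3 is strictly dominated by row r1 (4>3, 8>3, 9>4); eliminate r3.
Column III is strictly dominated by I for the minimizer (4<9, 3<6); eliminate III.
Column II is strictly dominated by I for the minimizer (4<8, 3<8); eliminate II.
Row r2 is strictly dominated by row r1 (4>3); eliminate r2.
Only (r1, I) remains, with payoff 4.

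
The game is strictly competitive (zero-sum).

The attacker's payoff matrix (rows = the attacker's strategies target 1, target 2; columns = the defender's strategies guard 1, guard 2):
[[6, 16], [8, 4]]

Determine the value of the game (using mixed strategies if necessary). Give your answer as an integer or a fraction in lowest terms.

Row minima are 6 and 4, so the attacker's maximin is 6; column maxima are 8 and 16, so the defender's minimax is 8. These differ, so the equilibrium is in mixed strategies.
Let the attacker play target 1 with probability p. The defender is indifferent when 6p + 8(1−p) = 16p + 4(1−p), giving p = 2/7.
Let the defender play guard 1 with probability q. The attacker is indifferent when 6q + 16(1−q) = 8q + 4(1−q), giving q = 6/7.
The value is 6·(6/7) + (16)·(1/7) = 52/7.

52/7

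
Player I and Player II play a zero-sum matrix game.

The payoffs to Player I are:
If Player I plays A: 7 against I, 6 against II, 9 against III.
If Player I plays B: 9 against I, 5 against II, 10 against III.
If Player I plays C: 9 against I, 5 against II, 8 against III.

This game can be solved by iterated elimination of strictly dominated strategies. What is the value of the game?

6

Column III is strictly dominated by II for Player II (6<9, 5<10, 5<8); eliminate III.
Column I is strictly dominated by II for Player II (6<7, 5<9, 5<9); eliminate I.
Row C is strictly dominated by row A (6>5); eliminate C.
Row B is strictly dominated by row A (6>5); eliminate B.
Only (A, II) remains, with payoff 6.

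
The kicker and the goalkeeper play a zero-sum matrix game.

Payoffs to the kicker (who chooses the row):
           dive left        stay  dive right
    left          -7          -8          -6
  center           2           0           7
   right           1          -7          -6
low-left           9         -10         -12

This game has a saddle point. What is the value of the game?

0

Row minima: -8, 0, -7, -12 → the kicker's maximin is 0.
Column maxima: 9, 0, 7 → the goalkeeper's minimax is 0.
They coincide at (center, stay), so the value is 0.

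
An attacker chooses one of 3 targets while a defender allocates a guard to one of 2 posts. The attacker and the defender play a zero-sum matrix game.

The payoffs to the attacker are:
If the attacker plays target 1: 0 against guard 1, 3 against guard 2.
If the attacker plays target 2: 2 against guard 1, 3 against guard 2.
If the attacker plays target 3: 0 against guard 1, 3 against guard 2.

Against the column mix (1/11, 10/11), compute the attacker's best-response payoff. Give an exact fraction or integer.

target 1: (0)·(1/11) + (3)·(10/11) = 30/11.
target 2: (2)·(1/11) + (3)·(10/11) = 32/11.
target 3: (0)·(1/11) + (3)·(10/11) = 30/11.
The best pure response is target 2 with expected payoff 32/11.

32/11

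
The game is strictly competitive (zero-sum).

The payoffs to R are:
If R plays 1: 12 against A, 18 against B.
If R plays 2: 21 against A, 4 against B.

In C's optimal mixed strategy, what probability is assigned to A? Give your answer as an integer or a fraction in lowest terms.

14/23

Row minima are 12 and 4, so R's maximin is 12; column maxima are 21 and 18, so C's minimax is 18. These differ, so the equilibrium is in mixed strategies.
Let C play A with probability q. R is indifferent when 12q + 18(1−q) = 21q + 4(1−q), giving q = 14/23.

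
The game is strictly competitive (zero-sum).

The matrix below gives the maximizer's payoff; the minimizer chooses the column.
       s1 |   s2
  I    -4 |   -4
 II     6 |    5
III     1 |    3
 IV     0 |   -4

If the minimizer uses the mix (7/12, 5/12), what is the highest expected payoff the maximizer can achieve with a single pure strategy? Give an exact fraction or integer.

67/12

I: (-4)·(7/12) + (-4)·(5/12) = -4.
II: (6)·(7/12) + (5)·(5/12) = 67/12.
III: (1)·(7/12) + (3)·(5/12) = 11/6.
IV: (0)·(7/12) + (-4)·(5/12) = -5/3.
The best pure response is II with expected payoff 67/12.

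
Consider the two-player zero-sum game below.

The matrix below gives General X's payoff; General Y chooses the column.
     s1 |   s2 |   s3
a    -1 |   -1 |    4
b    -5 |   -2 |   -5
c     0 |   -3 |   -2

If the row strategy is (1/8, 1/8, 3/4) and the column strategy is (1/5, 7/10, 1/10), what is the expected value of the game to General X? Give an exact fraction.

-43/20

Against (1/5, 7/10, 1/10), each row's expected payoff is a: -1/2; b: -29/10; c: -23/10.
Taking the (1/8, 1/8, 3/4)-weighted average: (1/8)·(-1/2) + (1/8)·(-29/10) + (3/4)·(-23/10) = -43/20.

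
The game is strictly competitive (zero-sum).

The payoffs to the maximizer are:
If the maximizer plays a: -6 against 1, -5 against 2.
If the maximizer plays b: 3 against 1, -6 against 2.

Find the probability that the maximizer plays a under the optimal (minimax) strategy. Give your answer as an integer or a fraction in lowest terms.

9/10

Row minima are -6 and -6, so the maximizer's maximin is -6; column maxima are 3 and -5, so the minimizer's minimax is -5. These differ, so the equilibrium is in mixed strategies.
Let the maximizer play a with probability p. The minimizer is indifferent when −6p + 3(1−p) = −5p − 6(1−p), giving p = 9/10.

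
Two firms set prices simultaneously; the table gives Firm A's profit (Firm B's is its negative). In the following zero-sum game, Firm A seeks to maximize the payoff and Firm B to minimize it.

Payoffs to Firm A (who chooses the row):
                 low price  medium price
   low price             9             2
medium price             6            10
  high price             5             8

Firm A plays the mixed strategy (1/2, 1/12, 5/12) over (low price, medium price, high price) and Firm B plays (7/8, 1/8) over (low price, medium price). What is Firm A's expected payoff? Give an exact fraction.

219/32

Against (7/8, 1/8), each row's expected payoff is low price: 65/8; medium price: 13/2; high price: 43/8.
Taking the (1/2, 1/12, 5/12)-weighted average: (1/2)·(65/8) + (1/12)·(13/2) + (5/12)·(43/8) = 219/32.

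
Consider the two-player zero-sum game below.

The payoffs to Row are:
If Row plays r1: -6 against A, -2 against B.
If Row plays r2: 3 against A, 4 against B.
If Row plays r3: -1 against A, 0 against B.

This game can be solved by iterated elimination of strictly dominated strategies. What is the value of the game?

Row r1 is strictly dominated by row r2 (3>-6, 4>-2); eliminate r1.
Row r3 is strictly dominated by row r2 (3>-1, 4>0); eliminate r3.
Column B is strictly dominated by A for Column (3<4); eliminate B.
Only (r2, A) remains, with payoff 3.

3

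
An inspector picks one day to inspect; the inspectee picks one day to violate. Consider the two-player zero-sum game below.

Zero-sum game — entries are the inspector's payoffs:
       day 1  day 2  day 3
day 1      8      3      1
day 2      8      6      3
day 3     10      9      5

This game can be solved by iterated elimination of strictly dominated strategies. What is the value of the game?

Column day 2 is strictly dominated by day 3 for the inspectee (1<3, 3<6, 5<9); eliminate day 2.
Column day 1 is strictly dominated by day 3 for the inspectee (1<8, 3<8, 5<10); eliminate day 1.
Row day 1 is strictly dominated by row day 2 (3>1); eliminate day 1.
Row day 2 is strictly dominated by row day 3 (5>3); eliminate day 2.
Only (day 3, day 3) remains, with payoff 5.

5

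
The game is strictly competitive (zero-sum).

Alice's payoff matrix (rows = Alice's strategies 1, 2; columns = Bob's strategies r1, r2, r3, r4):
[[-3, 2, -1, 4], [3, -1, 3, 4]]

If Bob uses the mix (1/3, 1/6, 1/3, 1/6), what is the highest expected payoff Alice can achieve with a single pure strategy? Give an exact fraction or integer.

1: (-3)·(1/3) + (2)·(1/6) + (-1)·(1/3) + (4)·(1/6) = -1/3.
2: (3)·(1/3) + (-1)·(1/6) + (3)·(1/3) + (4)·(1/6) = 5/2.
The best pure response is 2 with expected payoff 5/2.

5/2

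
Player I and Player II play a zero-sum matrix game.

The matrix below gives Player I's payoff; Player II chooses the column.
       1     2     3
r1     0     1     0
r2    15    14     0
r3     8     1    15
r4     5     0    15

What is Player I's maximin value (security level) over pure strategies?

The worst-case payoff for each row is r1: 0, r2: 0, r3: 1, r4: 0.
The best of these is 1.

1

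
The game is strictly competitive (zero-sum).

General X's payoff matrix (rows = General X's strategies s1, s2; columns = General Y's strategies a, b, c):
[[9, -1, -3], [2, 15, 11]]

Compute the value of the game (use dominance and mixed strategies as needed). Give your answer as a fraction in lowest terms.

5

Column b is strictly dominated by c for General Y (it gives General X more in every row).
The remaining 2×2 game on (s1, s2) × (a, c) has no saddle point. Let General X play s1 with probability p; indifference gives 9p + 2(1−p) = −3p + 11(1−p), so p = 3/7.
Similarly General Y's optimal q on a is 2/3, and the value is 9·(2/3) + (-3)·(1/3) = 5.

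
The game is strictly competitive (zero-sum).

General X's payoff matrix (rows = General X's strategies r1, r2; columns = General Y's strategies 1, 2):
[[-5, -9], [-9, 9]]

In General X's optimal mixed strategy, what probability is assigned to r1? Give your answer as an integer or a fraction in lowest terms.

9/11

Row minima are -9 and -9, so General X's maximin is -9; column maxima are -5 and 9, so General Y's minimax is -5. These differ, so the equilibrium is in mixed strategies.
Let General X play r1 with probability p. General Y is indifferent when −5p − 9(1−p) = −9p + 9(1−p), giving p = 9/11.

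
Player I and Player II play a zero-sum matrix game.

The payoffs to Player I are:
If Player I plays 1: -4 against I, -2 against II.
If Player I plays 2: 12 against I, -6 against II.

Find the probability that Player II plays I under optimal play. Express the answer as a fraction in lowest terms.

1/5

Row minima are -4 and -6, so Player I's maximin is -4; column maxima are 12 and -2, so Player II's minimax is -2. These differ, so the equilibrium is in mixed strategies.
Let Player II play I with probability q. Player I is indifferent when −4q − 2(1−q) = 12q − 6(1−q), giving q = 1/5.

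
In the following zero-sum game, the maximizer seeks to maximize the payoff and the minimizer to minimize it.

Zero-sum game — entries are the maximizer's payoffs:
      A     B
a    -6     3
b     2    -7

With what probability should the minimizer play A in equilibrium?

5/9

Row minima are -6 and -7, so the maximizer's maximin is -6; column maxima are 2 and 3, so the minimizer's minimax is 2. These differ, so the equilibrium is in mixed strategies.
Let the minimizer play A with probability q. The maximizer is indifferent when −6q + 3(1−q) = 2q − 7(1−q), giving q = 5/9.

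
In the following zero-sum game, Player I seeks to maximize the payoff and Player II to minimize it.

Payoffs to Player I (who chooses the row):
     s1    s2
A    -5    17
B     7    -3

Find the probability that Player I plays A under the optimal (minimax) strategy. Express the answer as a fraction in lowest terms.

Row minima are -5 and -3, so Player I's maximin is -3; column maxima are 7 and 17, so Player II's minimax is 7. These differ, so the equilibrium is in mixed strategies.
Let Player I play A with probability p. Player II is indifferent when −5p + 7(1−p) = 17p − 3(1−p), giving p = 5/16.

5/16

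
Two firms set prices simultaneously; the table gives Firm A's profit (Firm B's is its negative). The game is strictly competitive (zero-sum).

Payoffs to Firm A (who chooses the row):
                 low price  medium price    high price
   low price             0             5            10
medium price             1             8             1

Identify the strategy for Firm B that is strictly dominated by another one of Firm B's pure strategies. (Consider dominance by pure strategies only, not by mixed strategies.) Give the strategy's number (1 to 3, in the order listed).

Firm B prefers columns that give Firm A less. Compare medium price with low price: 0 < 5, 1 < 8.
So low price strictly dominates medium price for Firm B; medium price is strictly dominated.

2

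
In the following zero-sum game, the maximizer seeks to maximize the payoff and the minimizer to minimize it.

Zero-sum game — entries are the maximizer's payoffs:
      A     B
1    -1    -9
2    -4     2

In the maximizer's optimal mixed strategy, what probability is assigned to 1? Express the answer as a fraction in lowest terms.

3/7

Row minima are -9 and -4, so the maximizer's maximin is -4; column maxima are -1 and 2, so the minimizer's minimax is -1. These differ, so the equilibrium is in mixed strategies.
Let the maximizer play 1 with probability p. The minimizer is indifferent when −p − 4(1−p) = −9p + 2(1−p), giving p = 3/7.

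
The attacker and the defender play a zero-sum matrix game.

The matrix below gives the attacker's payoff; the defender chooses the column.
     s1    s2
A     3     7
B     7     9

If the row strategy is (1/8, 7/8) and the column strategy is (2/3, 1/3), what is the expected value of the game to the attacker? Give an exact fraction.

29/4

Against (2/3, 1/3), each row's expected payoff is A: 13/3; B: 23/3.
Taking the (1/8, 7/8)-weighted average: (1/8)·(13/3) + (7/8)·(23/3) = 29/4.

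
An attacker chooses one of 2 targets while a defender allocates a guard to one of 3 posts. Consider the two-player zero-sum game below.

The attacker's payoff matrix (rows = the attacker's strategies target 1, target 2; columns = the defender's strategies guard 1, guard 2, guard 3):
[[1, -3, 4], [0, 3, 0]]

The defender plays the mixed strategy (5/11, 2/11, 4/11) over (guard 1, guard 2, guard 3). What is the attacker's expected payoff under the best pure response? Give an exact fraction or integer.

target 1: (1)·(5/11) + (-3)·(2/11) + (4)·(4/11) = 15/11.
target 2: (0)·(5/11) + (3)·(2/11) + (0)·(4/11) = 6/11.
The best pure response is target 1 with expected payoff 15/11.

15/11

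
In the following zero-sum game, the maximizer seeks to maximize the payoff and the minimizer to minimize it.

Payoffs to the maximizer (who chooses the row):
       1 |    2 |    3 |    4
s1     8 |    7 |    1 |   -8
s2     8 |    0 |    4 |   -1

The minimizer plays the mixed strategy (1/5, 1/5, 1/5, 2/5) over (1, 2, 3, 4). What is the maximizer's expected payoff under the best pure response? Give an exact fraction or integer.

2

s1: (8)·(1/5) + (7)·(1/5) + (1)·(1/5) + (-8)·(2/5) = 0.
s2: (8)·(1/5) + (0)·(1/5) + (4)·(1/5) + (-1)·(2/5) = 2.
The best pure response is s2 with expected payoff 2.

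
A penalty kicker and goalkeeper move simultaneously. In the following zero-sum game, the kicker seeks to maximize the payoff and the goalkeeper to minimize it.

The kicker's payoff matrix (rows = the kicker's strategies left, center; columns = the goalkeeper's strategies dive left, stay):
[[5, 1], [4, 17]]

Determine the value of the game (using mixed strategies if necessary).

Row minima are 1 and 4, so the kicker's maximin is 4; column maxima are 5 and 17, so the goalkeeper's minimax is 5. These differ, so the equilibrium is in mixed strategies.
Let the kicker play left with probability p. The goalkeeper is indifferent when 5p + 4(1−p) = p + 17(1−p), giving p = 13/17.
Let the goalkeeper play dive left with probability q. The kicker is indifferent when 5q + (1−q) = 4q + 17(1−q), giving q = 16/17.
The value is 5·(16/17) + (1)·(1/17) = 81/17.

81/17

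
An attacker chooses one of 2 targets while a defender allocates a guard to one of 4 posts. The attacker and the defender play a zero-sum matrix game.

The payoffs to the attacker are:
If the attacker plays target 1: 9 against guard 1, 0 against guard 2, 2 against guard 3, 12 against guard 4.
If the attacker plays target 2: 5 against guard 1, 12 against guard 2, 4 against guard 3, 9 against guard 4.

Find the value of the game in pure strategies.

Row minima: 0, 4 → the attacker's maximin is 4.
Column maxima: 9, 12, 4, 12 → the defender's minimax is 4.
They coincide at (target 2, guard 3), so the value is 4.

4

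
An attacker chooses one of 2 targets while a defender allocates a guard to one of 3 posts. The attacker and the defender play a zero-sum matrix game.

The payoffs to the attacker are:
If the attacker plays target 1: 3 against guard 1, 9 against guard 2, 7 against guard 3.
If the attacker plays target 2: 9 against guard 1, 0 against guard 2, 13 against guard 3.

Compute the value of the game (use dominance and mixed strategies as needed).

27/5

Column guard 3 is strictly dominated by guard 1 for the defender (it gives the attacker more in every row).
The remaining 2×2 game on (target 1, target 2) × (guard 1, guard 2) has no saddle point. Let the attacker play target 1 with probability p; indifference gives 3p + 9(1−p) = 9p, so p = 3/5.
Similarly the defender's optimal q on guard 1 is 3/5, and the value is 3·(3/5) + (9)·(2/5) = 27/5.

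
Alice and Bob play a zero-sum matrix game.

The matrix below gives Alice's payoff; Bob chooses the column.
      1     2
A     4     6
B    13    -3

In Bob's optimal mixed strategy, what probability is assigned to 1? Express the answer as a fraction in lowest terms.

Row minima are 4 and -3, so Alice's maximin is 4; column maxima are 13 and 6, so Bob's minimax is 6. These differ, so the equilibrium is in mixed strategies.
Let Bob play 1 with probability q. Alice is indifferent when 4q + 6(1−q) = 13q − 3(1−q), giving q = 1/2.

1/2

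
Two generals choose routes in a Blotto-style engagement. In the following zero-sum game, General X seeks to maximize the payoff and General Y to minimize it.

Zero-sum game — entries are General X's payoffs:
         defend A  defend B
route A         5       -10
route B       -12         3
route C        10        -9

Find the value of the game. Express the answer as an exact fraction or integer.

-39/17

Row route A is strictly dominated by row route C, so General X never plays it.
The remaining 2×2 game on (route B, route C) × (defend A, defend B) has no saddle point. Let General X play route B with probability p; indifference gives −12p + 10(1−p) = 3p − 9(1−p), so p = 19/34.
Similarly General Y's optimal q on defend A is 6/17, and the value is -12·(6/17) + (3)·(11/17) = -39/17.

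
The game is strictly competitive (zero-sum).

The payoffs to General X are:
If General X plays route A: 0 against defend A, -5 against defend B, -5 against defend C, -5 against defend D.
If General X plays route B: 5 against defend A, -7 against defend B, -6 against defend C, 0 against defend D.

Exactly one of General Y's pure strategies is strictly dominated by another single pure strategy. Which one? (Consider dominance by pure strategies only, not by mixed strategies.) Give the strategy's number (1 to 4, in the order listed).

1

General Y prefers columns that give General X less. Compare defend A with defend B: -5 < 0, -7 < 5.
So defend B strictly dominates defend A for General Y; defend A is strictly dominated.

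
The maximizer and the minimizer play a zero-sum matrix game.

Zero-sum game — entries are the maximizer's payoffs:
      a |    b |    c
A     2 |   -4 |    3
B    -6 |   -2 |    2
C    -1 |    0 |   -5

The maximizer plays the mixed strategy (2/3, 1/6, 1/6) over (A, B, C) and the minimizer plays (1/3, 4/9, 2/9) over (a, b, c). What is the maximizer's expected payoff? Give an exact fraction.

Against (1/3, 4/9, 2/9), each row's expected payoff is A: -4/9; B: -22/9; C: -13/9.
Taking the (2/3, 1/6, 1/6)-weighted average: (2/3)·(-4/9) + (1/6)·(-22/9) + (1/6)·(-13/9) = -17/18.

-17/18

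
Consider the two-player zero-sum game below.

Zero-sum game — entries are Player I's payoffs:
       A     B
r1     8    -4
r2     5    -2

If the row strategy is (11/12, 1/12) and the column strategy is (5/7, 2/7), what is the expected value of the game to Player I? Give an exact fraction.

373/84

Against (5/7, 2/7), each row's expected payoff is r1: 32/7; r2: 3.
Taking the (11/12, 1/12)-weighted average: (11/12)·(32/7) + (1/12)·(3) = 373/84.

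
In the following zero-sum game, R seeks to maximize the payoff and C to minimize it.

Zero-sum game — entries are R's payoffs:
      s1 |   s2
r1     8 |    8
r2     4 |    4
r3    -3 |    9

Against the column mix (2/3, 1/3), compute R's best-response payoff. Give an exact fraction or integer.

r1: (8)·(2/3) + (8)·(1/3) = 8.
r2: (4)·(2/3) + (4)·(1/3) = 4.
r3: (-3)·(2/3) + (9)·(1/3) = 1.
The best pure response is r1 with expected payoff 8.

8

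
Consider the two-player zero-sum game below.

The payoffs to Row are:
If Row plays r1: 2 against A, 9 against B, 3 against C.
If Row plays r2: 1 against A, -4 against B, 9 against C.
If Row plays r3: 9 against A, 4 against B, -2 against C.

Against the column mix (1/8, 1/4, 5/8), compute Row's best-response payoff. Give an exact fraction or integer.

19/4

r1: (2)·(1/8) + (9)·(1/4) + (3)·(5/8) = 35/8.
r2: (1)·(1/8) + (-4)·(1/4) + (9)·(5/8) = 19/4.
r3: (9)·(1/8) + (4)·(1/4) + (-2)·(5/8) = 7/8.
The best pure response is r2 with expected payoff 19/4.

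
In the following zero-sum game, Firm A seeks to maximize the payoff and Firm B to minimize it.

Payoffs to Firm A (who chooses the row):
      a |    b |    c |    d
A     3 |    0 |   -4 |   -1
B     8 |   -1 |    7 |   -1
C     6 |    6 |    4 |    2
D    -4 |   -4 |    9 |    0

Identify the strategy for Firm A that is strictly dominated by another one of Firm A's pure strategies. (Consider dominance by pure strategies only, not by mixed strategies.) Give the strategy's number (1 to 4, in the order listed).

Compare A with C: 6 > 3, 6 > 0, 4 > -4, 2 > -1.
So C strictly dominates A for Firm A; A is strictly dominated.

1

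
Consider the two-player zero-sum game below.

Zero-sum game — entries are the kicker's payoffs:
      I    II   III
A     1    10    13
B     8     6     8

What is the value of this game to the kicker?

Column III is strictly dominated by II for the goalkeeper (it gives the kicker more in every row).
The remaining 2×2 game on (A, B) × (I, II) has no saddle point. Let the kicker play A with probability p; indifference gives p + 8(1−p) = 10p + 6(1−p), so p = 2/11.
Similarly the goalkeeper's optimal q on I is 4/11, and the value is 1·(4/11) + (10)·(7/11) = 74/11.

74/11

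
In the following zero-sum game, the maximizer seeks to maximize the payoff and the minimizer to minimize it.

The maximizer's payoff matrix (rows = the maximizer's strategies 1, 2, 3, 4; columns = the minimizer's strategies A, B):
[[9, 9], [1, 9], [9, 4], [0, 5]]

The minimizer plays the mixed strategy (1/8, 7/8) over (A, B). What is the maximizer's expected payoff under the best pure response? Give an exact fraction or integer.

1: (9)·(1/8) + (9)·(7/8) = 9.
2: (1)·(1/8) + (9)·(7/8) = 8.
3: (9)·(1/8) + (4)·(7/8) = 37/8.
4: (0)·(1/8) + (5)·(7/8) = 35/8.
The best pure response is 1 with expected payoff 9.

9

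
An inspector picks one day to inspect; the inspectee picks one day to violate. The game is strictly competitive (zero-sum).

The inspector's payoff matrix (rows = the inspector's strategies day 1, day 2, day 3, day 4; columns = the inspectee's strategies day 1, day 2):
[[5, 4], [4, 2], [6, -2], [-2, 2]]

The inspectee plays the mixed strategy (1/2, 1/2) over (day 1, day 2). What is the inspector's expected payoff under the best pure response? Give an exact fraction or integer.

day 1: (5)·(1/2) + (4)·(1/2) = 9/2.
day 2: (4)·(1/2) + (2)·(1/2) = 3.
day 3: (6)·(1/2) + (-2)·(1/2) = 2.
day 4: (-2)·(1/2) + (2)·(1/2) = 0.
The best pure response is day 1 with expected payoff 9/2.

9/2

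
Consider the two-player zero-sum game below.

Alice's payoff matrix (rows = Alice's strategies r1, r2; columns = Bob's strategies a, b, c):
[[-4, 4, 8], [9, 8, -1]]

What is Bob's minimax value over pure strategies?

The worst case (largest entry) in each column is a: 9, b: 8, c: 8.
The best (smallest) of these is 8.

8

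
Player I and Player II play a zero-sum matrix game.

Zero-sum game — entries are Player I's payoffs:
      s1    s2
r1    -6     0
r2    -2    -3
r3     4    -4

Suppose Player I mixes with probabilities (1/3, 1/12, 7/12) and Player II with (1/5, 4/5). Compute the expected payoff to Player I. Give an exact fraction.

-61/30

Against (1/5, 4/5), each row's expected payoff is r1: -6/5; r2: -14/5; r3: -12/5.
Taking the (1/3, 1/12, 7/12)-weighted average: (1/3)·(-6/5) + (1/12)·(-14/5) + (7/12)·(-12/5) = -61/30.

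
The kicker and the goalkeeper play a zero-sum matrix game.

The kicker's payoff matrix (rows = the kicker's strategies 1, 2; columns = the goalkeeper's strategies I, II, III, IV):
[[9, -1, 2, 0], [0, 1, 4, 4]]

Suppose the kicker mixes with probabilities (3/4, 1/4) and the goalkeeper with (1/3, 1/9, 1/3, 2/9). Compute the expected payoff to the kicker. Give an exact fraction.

Against (1/3, 1/9, 1/3, 2/9), each row's expected payoff is 1: 32/9; 2: 7/3.
Taking the (3/4, 1/4)-weighted average: (3/4)·(32/9) + (1/4)·(7/3) = 13/4.

13/4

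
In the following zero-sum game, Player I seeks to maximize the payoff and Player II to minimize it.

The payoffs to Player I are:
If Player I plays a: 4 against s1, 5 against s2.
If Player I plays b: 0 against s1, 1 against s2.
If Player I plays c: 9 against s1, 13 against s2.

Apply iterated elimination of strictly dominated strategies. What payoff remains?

Row b is strictly dominated by row a (4>0, 5>1); eliminate b.
Row a is strictly dominated by row c (9>4, 13>5); eliminate a.
Column s2 is strictly dominated by s1 for Player II (9<13); eliminate s2.
Only (c, s1) remains, with payoff 9.

9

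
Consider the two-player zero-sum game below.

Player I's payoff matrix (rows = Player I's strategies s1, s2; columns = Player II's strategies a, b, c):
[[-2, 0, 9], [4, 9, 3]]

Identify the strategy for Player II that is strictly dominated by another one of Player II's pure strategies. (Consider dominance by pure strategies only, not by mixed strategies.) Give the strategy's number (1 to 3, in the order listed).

2

Player II prefers columns that give Player I less. Compare b with a: -2 < 0, 4 < 9.
So a strictly dominates b for Player II; b is strictly dominated.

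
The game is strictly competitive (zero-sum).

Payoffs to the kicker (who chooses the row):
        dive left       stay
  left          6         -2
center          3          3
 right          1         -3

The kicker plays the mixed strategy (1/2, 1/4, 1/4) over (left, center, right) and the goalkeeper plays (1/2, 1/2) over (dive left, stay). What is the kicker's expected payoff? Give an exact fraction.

3/2

Against (1/2, 1/2), each row's expected payoff is left: 2; center: 3; right: -1.
Taking the (1/2, 1/4, 1/4)-weighted average: (1/2)·(2) + (1/4)·(3) + (1/4)·(-1) = 3/2.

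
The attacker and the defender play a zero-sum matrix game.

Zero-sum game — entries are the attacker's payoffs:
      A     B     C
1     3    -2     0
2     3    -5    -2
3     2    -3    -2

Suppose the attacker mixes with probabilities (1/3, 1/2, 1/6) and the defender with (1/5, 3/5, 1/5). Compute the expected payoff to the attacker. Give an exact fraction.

Against (1/5, 3/5, 1/5), each row's expected payoff is 1: -3/5; 2: -14/5; 3: -9/5.
Taking the (1/3, 1/2, 1/6)-weighted average: (1/3)·(-3/5) + (1/2)·(-14/5) + (1/6)·(-9/5) = -19/10.

-19/10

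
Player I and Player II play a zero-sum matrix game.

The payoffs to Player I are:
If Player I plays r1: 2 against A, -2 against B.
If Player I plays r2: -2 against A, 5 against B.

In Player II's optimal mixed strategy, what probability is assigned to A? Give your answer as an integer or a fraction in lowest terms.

7/11

Row minima are -2 and -2, so Player I's maximin is -2; column maxima are 2 and 5, so Player II's minimax is 2. These differ, so the equilibrium is in mixed strategies.
Let Player II play A with probability q. Player I is indifferent when 2q − 2(1−q) = −2q + 5(1−q), giving q = 7/11.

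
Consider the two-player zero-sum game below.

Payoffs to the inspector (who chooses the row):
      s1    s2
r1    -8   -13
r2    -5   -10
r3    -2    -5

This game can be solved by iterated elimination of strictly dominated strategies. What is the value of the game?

Column s1 is strictly dominated by s2 for the inspectee (-13<-8, -10<-5, -5<-2); eliminate s1.
Row r2 is strictly dominated by row r3 (-5>-10); eliminate r2.
Row r1 is strictly dominated by row r3 (-5>-13); eliminate r1.
Only (r3, s2) remains, with payoff -5.

-5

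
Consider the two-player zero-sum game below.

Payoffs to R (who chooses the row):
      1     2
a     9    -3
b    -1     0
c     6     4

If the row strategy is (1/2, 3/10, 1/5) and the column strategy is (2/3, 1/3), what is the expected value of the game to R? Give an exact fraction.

101/30

Against (2/3, 1/3), each row's expected payoff is a: 5; b: -2/3; c: 16/3.
Taking the (1/2, 3/10, 1/5)-weighted average: (1/2)·(5) + (3/10)·(-2/3) + (1/5)·(16/3) = 101/30.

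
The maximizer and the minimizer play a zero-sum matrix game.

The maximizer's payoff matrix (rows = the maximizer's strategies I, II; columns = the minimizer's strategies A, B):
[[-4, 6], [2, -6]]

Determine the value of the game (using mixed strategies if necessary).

Row minima are -4 and -6, so the maximizer's maximin is -4; column maxima are 2 and 6, so the minimizer's minimax is 2. These differ, so the equilibrium is in mixed strategies.
Let the maximizer play I with probability p. The minimizer is indifferent when −4p + 2(1−p) = 6p − 6(1−p), giving p = 4/9.
Let the minimizer play A with probability q. The maximizer is indifferent when −4q + 6(1−q) = 2q − 6(1−q), giving q = 2/3.
The value is -4·(2/3) + (6)·(1/3) = -2/3.

-2/3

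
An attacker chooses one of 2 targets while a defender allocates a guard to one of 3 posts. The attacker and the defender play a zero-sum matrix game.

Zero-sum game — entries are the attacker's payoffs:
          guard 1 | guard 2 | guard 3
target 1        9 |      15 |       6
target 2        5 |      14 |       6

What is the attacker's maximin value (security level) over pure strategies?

6

The worst-case payoff for each row is target 1: 6, target 2: 5.
The best of these is 6.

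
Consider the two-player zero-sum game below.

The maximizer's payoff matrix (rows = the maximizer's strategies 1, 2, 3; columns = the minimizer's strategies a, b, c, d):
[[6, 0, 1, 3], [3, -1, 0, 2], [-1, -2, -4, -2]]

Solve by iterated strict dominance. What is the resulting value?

Column a is strictly dominated by b for the minimizer (0<6, -1<3, -2<-1); eliminate a.
Column d is strictly dominated by c for the minimizer (1<3, 0<2, -4<-2); eliminate d.
Row 2 is strictly dominated by row 1 (0>-1, 1>0); eliminate 2.
Row 3 is strictly dominated by row 1 (0>-2, 1>-4); eliminate 3.
Column c is strictly dominated by b for the minimizer (0<1); eliminate c.
Only (1, b) remains, with payoff 0.

0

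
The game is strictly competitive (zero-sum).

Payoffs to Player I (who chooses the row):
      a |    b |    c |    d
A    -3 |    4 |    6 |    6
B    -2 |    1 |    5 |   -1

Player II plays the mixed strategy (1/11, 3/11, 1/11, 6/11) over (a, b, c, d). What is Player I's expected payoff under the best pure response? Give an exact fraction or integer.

A: (-3)·(1/11) + (4)·(3/11) + (6)·(1/11) + (6)·(6/11) = 51/11.
B: (-2)·(1/11) + (1)·(3/11) + (5)·(1/11) + (-1)·(6/11) = 0.
The best pure response is A with expected payoff 51/11.

51/11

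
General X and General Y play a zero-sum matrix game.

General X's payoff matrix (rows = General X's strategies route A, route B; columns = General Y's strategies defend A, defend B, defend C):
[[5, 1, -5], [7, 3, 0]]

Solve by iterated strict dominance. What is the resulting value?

0

Row route A is strictly dominated by row route B (7>5, 3>1, 0>-5); eliminate route A.
Column defend B is strictly dominated by defend C for General Y (0<3); eliminate defend B.
Column defend A is strictly dominated by defend C for General Y (0<7); eliminate defend A.
Only (route B, defend C) remains, with payoff 0.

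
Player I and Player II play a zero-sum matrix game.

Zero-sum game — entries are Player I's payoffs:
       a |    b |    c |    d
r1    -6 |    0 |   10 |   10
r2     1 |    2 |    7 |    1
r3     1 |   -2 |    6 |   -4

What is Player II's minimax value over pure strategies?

1

The worst case (largest entry) in each column is a: 1, b: 2, c: 10, d: 10.
The best (smallest) of these is 1.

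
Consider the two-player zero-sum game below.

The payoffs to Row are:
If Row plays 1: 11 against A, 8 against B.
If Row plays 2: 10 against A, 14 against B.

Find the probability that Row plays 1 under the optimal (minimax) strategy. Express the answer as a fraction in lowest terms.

4/7

Row minima are 8 and 10, so Row's maximin is 10; column maxima are 11 and 14, so Column's minimax is 11. These differ, so the equilibrium is in mixed strategies.
Let Row play 1 with probability p. Column is indifferent when 11p + 10(1−p) = 8p + 14(1−p), giving p = 4/7.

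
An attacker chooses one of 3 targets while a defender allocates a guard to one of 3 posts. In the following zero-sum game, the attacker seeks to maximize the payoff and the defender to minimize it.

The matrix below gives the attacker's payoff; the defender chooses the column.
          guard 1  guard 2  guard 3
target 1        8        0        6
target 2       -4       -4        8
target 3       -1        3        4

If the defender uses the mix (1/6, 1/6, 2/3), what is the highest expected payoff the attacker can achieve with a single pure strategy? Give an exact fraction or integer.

16/3

target 1: (8)·(1/6) + (0)·(1/6) + (6)·(2/3) = 16/3.
target 2: (-4)·(1/6) + (-4)·(1/6) + (8)·(2/3) = 4.
target 3: (-1)·(1/6) + (3)·(1/6) + (4)·(2/3) = 3.
The best pure response is target 1 with expected payoff 16/3.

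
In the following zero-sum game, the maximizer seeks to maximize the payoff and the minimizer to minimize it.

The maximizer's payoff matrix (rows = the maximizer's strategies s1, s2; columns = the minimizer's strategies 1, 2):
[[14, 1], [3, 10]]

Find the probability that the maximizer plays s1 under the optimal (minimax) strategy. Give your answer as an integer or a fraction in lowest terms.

Row minima are 1 and 3, so the maximizer's maximin is 3; column maxima are 14 and 10, so the minimizer's minimax is 10. These differ, so the equilibrium is in mixed strategies.
Let the maximizer play s1 with probability p. The minimizer is indifferent when 14p + 3(1−p) = p + 10(1−p), giving p = 7/20.

7/20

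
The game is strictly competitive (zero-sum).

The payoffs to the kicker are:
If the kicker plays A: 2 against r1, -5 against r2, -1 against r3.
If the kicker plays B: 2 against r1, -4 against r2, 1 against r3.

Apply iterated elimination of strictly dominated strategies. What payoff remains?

-4

Column r1 is strictly dominated by r2 for the goalkeeper (-5<2, -4<2); eliminate r1.
Column r3 is strictly dominated by r2 for the goalkeeper (-5<-1, -4<1); eliminate r3.
Row A is strictly dominated by row B (-4>-5); eliminate A.
Only (B, r2) remains, with payoff -4.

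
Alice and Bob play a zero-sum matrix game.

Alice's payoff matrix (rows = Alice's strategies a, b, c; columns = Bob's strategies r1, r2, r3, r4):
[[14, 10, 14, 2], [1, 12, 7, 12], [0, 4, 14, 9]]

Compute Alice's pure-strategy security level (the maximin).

The worst-case payoff for each row is a: 2, b: 1, c: 0.
The best of these is 2.

2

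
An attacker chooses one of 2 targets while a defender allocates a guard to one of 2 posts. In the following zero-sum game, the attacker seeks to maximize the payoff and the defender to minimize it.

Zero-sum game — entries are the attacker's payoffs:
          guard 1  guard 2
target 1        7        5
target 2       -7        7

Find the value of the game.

21/4

Row minima are 5 and -7, so the attacker's maximin is 5; column maxima are 7 and 7, so the defender's minimax is 7. These differ, so the equilibrium is in mixed strategies.
Let the attacker play target 1 with probability p. The defender is indifferent when 7p − 7(1−p) = 5p + 7(1−p), giving p = 7/8.
Let the defender play guard 1 with probability q. The attacker is indifferent when 7q + 5(1−q) = −7q + 7(1−q), giving q = 1/8.
The value is 7·(1/8) + (5)·(7/8) = 21/4.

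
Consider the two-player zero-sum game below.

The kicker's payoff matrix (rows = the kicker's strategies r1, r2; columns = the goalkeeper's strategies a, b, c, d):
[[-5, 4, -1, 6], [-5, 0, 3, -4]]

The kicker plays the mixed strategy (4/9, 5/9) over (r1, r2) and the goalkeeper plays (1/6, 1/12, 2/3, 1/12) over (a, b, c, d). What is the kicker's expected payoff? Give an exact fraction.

1/6

Against (1/6, 1/12, 2/3, 1/12), each row's expected payoff is r1: -2/3; r2: 5/6.
Taking the (4/9, 5/9)-weighted average: (4/9)·(-2/3) + (5/9)·(5/6) = 1/6.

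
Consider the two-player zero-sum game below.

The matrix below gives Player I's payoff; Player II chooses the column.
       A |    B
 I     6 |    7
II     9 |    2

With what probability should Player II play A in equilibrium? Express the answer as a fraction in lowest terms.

Row minima are 6 and 2, so Player I's maximin is 6; column maxima are 9 and 7, so Player II's minimax is 7. These differ, so the equilibrium is in mixed strategies.
Let Player II play A with probability q. Player I is indifferent when 6q + 7(1−q) = 9q + 2(1−q), giving q = 5/8.

5/8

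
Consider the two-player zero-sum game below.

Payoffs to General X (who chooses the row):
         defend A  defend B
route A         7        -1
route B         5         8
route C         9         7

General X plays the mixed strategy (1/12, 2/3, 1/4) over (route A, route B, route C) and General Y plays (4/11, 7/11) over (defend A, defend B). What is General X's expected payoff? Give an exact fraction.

221/33

Against (4/11, 7/11), each row's expected payoff is route A: 21/11; route B: 76/11; route C: 85/11.
Taking the (1/12, 2/3, 1/4)-weighted average: (1/12)·(21/11) + (2/3)·(76/11) + (1/4)·(85/11) = 221/33.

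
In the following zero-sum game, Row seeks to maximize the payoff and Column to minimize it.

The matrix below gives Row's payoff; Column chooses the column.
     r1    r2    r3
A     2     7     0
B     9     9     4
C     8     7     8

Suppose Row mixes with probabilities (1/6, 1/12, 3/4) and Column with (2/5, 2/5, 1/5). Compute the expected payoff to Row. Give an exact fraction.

209/30

Against (2/5, 2/5, 1/5), each row's expected payoff is A: 18/5; B: 8; C: 38/5.
Taking the (1/6, 1/12, 3/4)-weighted average: (1/6)·(18/5) + (1/12)·(8) + (3/4)·(38/5) = 209/30.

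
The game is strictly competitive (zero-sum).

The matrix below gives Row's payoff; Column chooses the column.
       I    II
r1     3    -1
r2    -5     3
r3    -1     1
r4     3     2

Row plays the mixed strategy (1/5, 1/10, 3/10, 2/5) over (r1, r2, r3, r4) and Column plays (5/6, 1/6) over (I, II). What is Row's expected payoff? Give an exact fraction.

Against (5/6, 1/6), each row's expected payoff is r1: 7/3; r2: -11/3; r3: -2/3; r4: 17/6.
Taking the (1/5, 1/10, 3/10, 2/5)-weighted average: (1/5)·(7/3) + (1/10)·(-11/3) + (3/10)·(-2/3) + (2/5)·(17/6) = 31/30.

31/30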